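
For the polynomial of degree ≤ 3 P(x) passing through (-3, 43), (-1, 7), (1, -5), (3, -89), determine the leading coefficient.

Build the Lagrange basis polynomials:
L_0(x) = (x + 1)(x - 1)(x - 3) / [-48] = -(1/48)x^3 + (1/16)x^2 + (1/48)x - 1/16
L_1(x) = (x + 3)(x - 1)(x - 3) / [16] = (1/16)x^3 - (1/16)x^2 - (9/16)x + 9/16
L_2(x) = (x + 3)(x + 1)(x - 3) / [-16] = -(1/16)x^3 - (1/16)x^2 + (9/16)x + 9/16
L_3(x) = (x + 3)(x + 1)(x - 1) / [48] = (1/48)x^3 + (1/16)x^2 - (1/48)x - 1/16
P(x) = 43·L_0 + 7·L_1 + (-5)·L_2 + (-89)·L_3
Only the coefficient of x^3 is needed; take it from each L_i and combine:
43·(-1/48) + 7·(1/16) + (-5)·(-1/16) + (-89)·(1/48) = -2

-2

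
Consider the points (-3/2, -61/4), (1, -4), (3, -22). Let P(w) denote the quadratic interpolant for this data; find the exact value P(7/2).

-121/4

Evaluate each Lagrange basis at w = 7/2:
L_0(7/2) = (5/2)·(1/2)/[(-5/2)·(-9/2)] = 1/9
L_1(7/2) = (5)·(1/2)/[(5/2)·(-2)] = -1/2
L_2(7/2) = (5)·(5/2)/[(9/2)·(2)] = 25/18
Sum: (-61/4)·(1/9) + (-4)·(-1/2) + (-22)·(25/18) = -121/4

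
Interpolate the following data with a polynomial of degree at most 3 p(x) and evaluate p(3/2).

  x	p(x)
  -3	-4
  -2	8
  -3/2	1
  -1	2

1129/2

Using Newton's divided-difference form:
p[-3,-2] = (8 - (-4)) / (-2 - (-3)) = 12
p[-2,-3/2] = (1 - 8) / (-3/2 - (-2)) = -14
p[-3/2,-1] = (2 - 1) / (-1 - (-3/2)) = 2
p[-3,-2,-3/2] = (-14 - 12) / (-3/2 - (-3)) = -52/3
p[-2,-3/2,-1] = (2 - (-14)) / (-1 - (-2)) = 16
p[-3,-2,-3/2,-1] = (16 - (-52/3)) / (-1 - (-3)) = 50/3
p(3/2) = -4 + 12·(9/2) + (-52/3)·(9/2)·(7/2) + (50/3)·(9/2)·(7/2)·(3) = 1129/2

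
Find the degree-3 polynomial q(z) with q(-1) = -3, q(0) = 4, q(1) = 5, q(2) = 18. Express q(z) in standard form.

Build the Lagrange basis polynomials:
L_0(z) = z(z - 1)(z - 2) / [-6] = -(1/6)z^3 + (1/2)z^2 - (1/3)z
L_1(z) = (z + 1)(z - 1)(z - 2) / [2] = (1/2)z^3 - z^2 - (1/2)z + 1
L_2(z) = (z + 1)z(z - 2) / [-2] = -(1/2)z^3 + (1/2)z^2 + z
L_3(z) = (z + 1)z(z - 1) / [6] = (1/6)z^3 - (1/6)z
q(z) = (-3)·L_0 + 4·L_1 + 5·L_2 + 18·L_3
  (-3)·L_0(z) = (1/2)z^3 - (3/2)z^2 + z
  4·L_1(z) = 2z^3 - 4z^2 - 2z + 4
  5·L_2(z) = -(5/2)z^3 + (5/2)z^2 + 5z
  18·L_3(z) = 3z^3 - 3z
Adding term by term: 3z^3 - 3z^2 + z + 4

q(z) = 3z^3 - 3z^2 + z + 4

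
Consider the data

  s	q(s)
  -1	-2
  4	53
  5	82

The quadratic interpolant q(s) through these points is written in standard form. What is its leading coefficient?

3

The leading coefficient equals the top divided difference q[-1,4,5].
q[-1,4] = (53 - (-2)) / (4 - (-1)) = 11
q[4,5] = (82 - 53) / (5 - 4) = 29
q[-1,4,5] = (29 - 11) / (5 - (-1)) = 3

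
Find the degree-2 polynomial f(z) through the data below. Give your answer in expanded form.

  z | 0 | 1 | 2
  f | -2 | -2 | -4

Newton's divided differences:
f[0,1] = (-2 - (-2)) / (1 - 0) = 0
f[1,2] = (-4 - (-2)) / (2 - 1) = -2
f[0,1,2] = (-2 - 0) / (2 - 0) = -1
f(z) = -2 + (-1)·z(z - 1)
Expanding: f(z) = -z^2 + z - 2

f(z) = -z^2 + z - 2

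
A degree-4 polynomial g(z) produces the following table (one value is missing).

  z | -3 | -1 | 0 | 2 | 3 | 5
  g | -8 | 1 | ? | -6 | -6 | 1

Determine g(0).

The 5 known values determine g uniquely (degree ≤ 4).
L_0(0) = (1)·(-2)·(-3)·(-5)/[(-2)·(-5)·(-6)·(-8)] = -1/16
L_1(0) = (3)·(-2)·(-3)·(-5)/[(2)·(-3)·(-4)·(-6)] = 5/8
L_2(0) = (3)·(1)·(-3)·(-5)/[(5)·(3)·(-1)·(-3)] = 1
L_3(0) = (3)·(1)·(-2)·(-5)/[(6)·(4)·(1)·(-2)] = -5/8
L_4(0) = (3)·(1)·(-2)·(-3)/[(8)·(6)·(3)·(2)] = 1/16
Sum: (-8)·(-1/16) + 1·(5/8) + (-6)·(1) + (-6)·(-5/8) + 1·(1/16) = -17/16

-17/16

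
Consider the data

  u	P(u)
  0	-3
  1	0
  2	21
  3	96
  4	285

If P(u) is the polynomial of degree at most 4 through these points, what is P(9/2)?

Using Newton's divided-difference form:
P[0,1] = (0 - (-3)) / (1 - 0) = 3
P[1,2] = (21 - 0) / (2 - 1) = 21
P[2,3] = (96 - 21) / (3 - 2) = 75
P[3,4] = (285 - 96) / (4 - 3) = 189
P[0,1,2] = (21 - 3) / (2 - 0) = 9
P[1,2,3] = (75 - 21) / (3 - 1) = 27
P[2,3,4] = (189 - 75) / (4 - 2) = 57
P[0,1,2,3] = (27 - 9) / (3 - 0) = 6
P[1,2,3,4] = (57 - 27) / (4 - 1) = 10
P[0,1,2,3,4] = (10 - 6) / (4 - 0) = 1
P(9/2) = -3 + 3·(9/2) + 9·(9/2)·(7/2) + 6·(9/2)·(7/2)·(5/2) + 1·(9/2)·(7/2)·(5/2)·(3/2) = 7161/16

7161/16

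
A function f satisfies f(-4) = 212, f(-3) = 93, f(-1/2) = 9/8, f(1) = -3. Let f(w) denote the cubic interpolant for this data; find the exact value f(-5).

405

Evaluate each Lagrange basis at w = -5:
L_0(-5) = (-2)·(-9/2)·(-6)/[(-1)·(-7/2)·(-5)] = 108/35
L_1(-5) = (-1)·(-9/2)·(-6)/[(1)·(-5/2)·(-4)] = -27/10
L_2(-5) = (-1)·(-2)·(-6)/[(7/2)·(5/2)·(-3/2)] = 32/35
L_3(-5) = (-1)·(-2)·(-9/2)/[(5)·(4)·(3/2)] = -3/10
Sum: 212·(108/35) + 93·(-27/10) + 9/8·(32/35) + (-3)·(-3/10) = 405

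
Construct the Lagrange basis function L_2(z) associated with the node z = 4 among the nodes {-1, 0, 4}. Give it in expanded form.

L_2(z) = (1/20)z^2 + (1/20)z

L_2(z) = (z + 1)z / [(5)·(4)]
       = (z^2 + z) / (20)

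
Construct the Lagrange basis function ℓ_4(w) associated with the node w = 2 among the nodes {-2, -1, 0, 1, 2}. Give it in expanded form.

ℓ_4(w) = (1/24)w^4 + (1/12)w^3 - (1/24)w^2 - (1/12)w

ℓ_4(w) = (w + 2)(w + 1)w(w - 1) / [(4)·(3)·(2)·(1)]
       = (w^4 + 2w^3 - w^2 - 2w) / (24)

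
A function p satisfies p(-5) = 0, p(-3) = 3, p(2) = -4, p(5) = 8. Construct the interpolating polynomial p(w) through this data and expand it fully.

p(w) = (61/560)w^3 + (67/280)w^2 - (1077/560)w - 111/56

L_0(w) = (w + 3)(w - 2)(w - 5) / [-140] = -(1/140)w^3 + (1/35)w^2 + (11/140)w - 3/14
L_1(w) = (w + 5)(w - 2)(w - 5) / [80] = (1/80)w^3 - (1/40)w^2 - (5/16)w + 5/8
L_2(w) = (w + 5)(w + 3)(w - 5) / [-105] = -(1/105)w^3 - (1/35)w^2 + (5/21)w + 5/7
L_3(w) = (w + 5)(w + 3)(w - 2) / [240] = (1/240)w^3 + (1/40)w^2 - (1/240)w - 1/8
p(w) = 0·L_0 + 3·L_1 + (-4)·L_2 + 8·L_3
  0·L_0(w) = 0
  3·L_1(w) = (3/80)w^3 - (3/40)w^2 - (15/16)w + 15/8
  (-4)·L_2(w) = (4/105)w^3 + (4/35)w^2 - (20/21)w - 20/7
  8·L_3(w) = (1/30)w^3 + (1/5)w^2 - (1/30)w - 1
Adding term by term: (61/560)w^3 + (67/280)w^2 - (1077/560)w - 111/56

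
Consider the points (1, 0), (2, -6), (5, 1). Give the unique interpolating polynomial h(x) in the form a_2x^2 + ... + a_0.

h(x) = (25/12)x^2 - (49/4)x + 61/6

Build the Lagrange basis polynomials:
L_0(x) = (x - 2)(x - 5) / [4] = (1/4)x^2 - (7/4)x + 5/2
L_1(x) = (x - 1)(x - 5) / [-3] = -(1/3)x^2 + 2x - 5/3
L_2(x) = (x - 1)(x - 2) / [12] = (1/12)x^2 - (1/4)x + 1/6
h(x) = 0·L_0 + (-6)·L_1 + 1·L_2
  0·L_0(x) = 0
  (-6)·L_1(x) = 2x^2 - 12x + 10
  1·L_2(x) = (1/12)x^2 - (1/4)x + 1/6
Adding term by term: (25/12)x^2 - (49/4)x + 61/6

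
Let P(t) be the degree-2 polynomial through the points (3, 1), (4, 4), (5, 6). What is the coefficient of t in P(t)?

Build the Lagrange basis polynomials:
L_0(t) = (t - 4)(t - 5) / [2] = (1/2)t^2 - (9/2)t + 10
L_1(t) = (t - 3)(t - 5) / [-1] = -t^2 + 8t - 15
L_2(t) = (t - 3)(t - 4) / [2] = (1/2)t^2 - (7/2)t + 6
P(t) = 1·L_0 + 4·L_1 + 6·L_2
Only the coefficient of t is needed; take it from each L_i and combine:
1·(-9/2) + 4·(8) + 6·(-7/2) = 13/2

13/2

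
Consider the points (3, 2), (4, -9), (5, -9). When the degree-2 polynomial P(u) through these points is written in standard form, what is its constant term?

101

Build the Lagrange basis polynomials:
L_0(u) = (u - 4)(u - 5) / [2] = (1/2)u^2 - (9/2)u + 10
L_1(u) = (u - 3)(u - 5) / [-1] = -u^2 + 8u - 15
L_2(u) = (u - 3)(u - 4) / [2] = (1/2)u^2 - (7/2)u + 6
P(u) = 2·L_0 + (-9)·L_1 + (-9)·L_2
Only the constant term is needed; take it from each L_i and combine:
2·(10) + (-9)·(-15) + (-9)·(6) = 101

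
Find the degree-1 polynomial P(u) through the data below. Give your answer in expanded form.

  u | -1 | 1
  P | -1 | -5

L_0(u) = (u - 1) / [-2] = -(1/2)u + 1/2
L_1(u) = (u + 1) / [2] = (1/2)u + 1/2
P(u) = (-1)·L_0 + (-5)·L_1
  (-1)·L_0(u) = (1/2)u - 1/2
  (-5)·L_1(u) = -(5/2)u - 5/2
Adding term by term: -2u - 3

P(u) = -2u - 3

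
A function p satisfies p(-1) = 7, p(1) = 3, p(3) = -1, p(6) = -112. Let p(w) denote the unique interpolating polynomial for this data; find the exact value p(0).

Using Newton's divided-difference form:
p[-1,1] = (3 - 7) / (1 - (-1)) = -2
p[1,3] = (-1 - 3) / (3 - 1) = -2
p[3,6] = (-112 - (-1)) / (6 - 3) = -37
p[-1,1,3] = (-2 - (-2)) / (3 - (-1)) = 0
p[1,3,6] = (-37 - (-2)) / (6 - 1) = -7
p[-1,1,3,6] = (-7 - 0) / (6 - (-1)) = -1
p(0) = 7 + (-2)·(1) + 0·(1)·(-1) + (-1)·(1)·(-1)·(-3) = 2

2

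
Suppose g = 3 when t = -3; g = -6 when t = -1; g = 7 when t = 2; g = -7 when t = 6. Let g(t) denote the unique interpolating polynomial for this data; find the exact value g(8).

-2172/35

L_0(8) = (9)·(6)·(2)/[(-2)·(-5)·(-9)] = -6/5
L_1(8) = (11)·(6)·(2)/[(2)·(-3)·(-7)] = 22/7
L_2(8) = (11)·(9)·(2)/[(5)·(3)·(-4)] = -33/10
L_3(8) = (11)·(9)·(6)/[(9)·(7)·(4)] = 33/14
Sum: 3·(-6/5) + (-6)·(22/7) + 7·(-33/10) + (-7)·(33/14) = -2172/35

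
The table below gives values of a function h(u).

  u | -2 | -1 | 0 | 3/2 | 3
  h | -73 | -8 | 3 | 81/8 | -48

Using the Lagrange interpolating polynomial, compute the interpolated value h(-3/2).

-231/8

Evaluate each Lagrange basis at u = -3/2:
L_0(-3/2) = (-1/2)·(-3/2)·(-3)·(-9/2)/[(-1)·(-2)·(-7/2)·(-5)] = 81/280
L_1(-3/2) = (1/2)·(-3/2)·(-3)·(-9/2)/[(1)·(-1)·(-5/2)·(-4)] = 81/80
L_2(-3/2) = (1/2)·(-1/2)·(-3)·(-9/2)/[(2)·(1)·(-3/2)·(-3)] = -3/8
L_3(-3/2) = (1/2)·(-1/2)·(-3/2)·(-9/2)/[(7/2)·(5/2)·(3/2)·(-3/2)] = 3/35
L_4(-3/2) = (1/2)·(-1/2)·(-3/2)·(-3)/[(5)·(4)·(3)·(3/2)] = -1/80
Sum: (-73)·(81/280) + (-8)·(81/80) + 3·(-3/8) + 81/8·(3/35) + (-48)·(-1/80) = -231/8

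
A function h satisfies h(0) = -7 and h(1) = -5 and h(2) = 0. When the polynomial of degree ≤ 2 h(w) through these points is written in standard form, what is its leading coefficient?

3/2

L_0(w) = (w - 1)(w - 2) / [2] = (1/2)w^2 - (3/2)w + 1
L_1(w) = w(w - 2) / [-1] = -w^2 + 2w
L_2(w) = w(w - 1) / [2] = (1/2)w^2 - (1/2)w
h(w) = (-7)·L_0 + (-5)·L_1 + 0·L_2
Only the coefficient of w^2 is needed; take it from each L_i and combine:
(-7)·(1/2) + (-5)·(-1) + 0·(1/2) = 3/2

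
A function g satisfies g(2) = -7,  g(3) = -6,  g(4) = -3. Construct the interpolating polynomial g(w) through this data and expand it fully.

g(w) = w^2 - 4w - 3

Newton's divided differences:
g[2,3] = (-6 - (-7)) / (3 - 2) = 1
g[3,4] = (-3 - (-6)) / (4 - 3) = 3
g[2,3,4] = (3 - 1) / (4 - 2) = 1
g(w) = -7 + 1·(w - 2) + 1·(w - 2)(w - 3)
Expanding: g(w) = w^2 - 4w - 3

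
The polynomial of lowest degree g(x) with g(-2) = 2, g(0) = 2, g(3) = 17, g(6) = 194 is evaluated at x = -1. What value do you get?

5

Using Newton's divided-difference form:
g[-2,0] = (2 - 2) / (0 - (-2)) = 0
g[0,3] = (17 - 2) / (3 - 0) = 5
g[3,6] = (194 - 17) / (6 - 3) = 59
g[-2,0,3] = (5 - 0) / (3 - (-2)) = 1
g[0,3,6] = (59 - 5) / (6 - 0) = 9
g[-2,0,3,6] = (9 - 1) / (6 - (-2)) = 1
g(-1) = 2 + 0·(1) + 1·(1)·(-1) + 1·(1)·(-1)·(-4) = 5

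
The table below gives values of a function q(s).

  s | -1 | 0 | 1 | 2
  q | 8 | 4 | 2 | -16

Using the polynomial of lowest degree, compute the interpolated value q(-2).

32

Using Newton's divided-difference form:
q[-1,0] = (4 - 8) / (0 - (-1)) = -4
q[0,1] = (2 - 4) / (1 - 0) = -2
q[1,2] = (-16 - 2) / (2 - 1) = -18
q[-1,0,1] = (-2 - (-4)) / (1 - (-1)) = 1
q[0,1,2] = (-18 - (-2)) / (2 - 0) = -8
q[-1,0,1,2] = (-8 - 1) / (2 - (-1)) = -3
q(-2) = 8 + (-4)·(-1) + 1·(-1)·(-2) + (-3)·(-1)·(-2)·(-3) = 32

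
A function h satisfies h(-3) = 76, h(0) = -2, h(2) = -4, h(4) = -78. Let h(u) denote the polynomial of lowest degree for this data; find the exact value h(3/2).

Using Newton's divided-difference form:
h[-3,0] = (-2 - 76) / (0 - (-3)) = -26
h[0,2] = (-4 - (-2)) / (2 - 0) = -1
h[2,4] = (-78 - (-4)) / (4 - 2) = -37
h[-3,0,2] = (-1 - (-26)) / (2 - (-3)) = 5
h[0,2,4] = (-37 - (-1)) / (4 - 0) = -9
h[-3,0,2,4] = (-9 - 5) / (4 - (-3)) = -2
h(3/2) = 76 + (-26)·(9/2) + 5·(9/2)·(3/2) + (-2)·(9/2)·(3/2)·(-1/2) = -1/2

-1/2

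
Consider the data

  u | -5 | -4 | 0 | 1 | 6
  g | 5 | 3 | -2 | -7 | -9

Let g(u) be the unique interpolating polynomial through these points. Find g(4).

-5969/275

Evaluate each Lagrange basis at u = 4:
L_0(4) = (8)·(4)·(3)·(-2)/[(-1)·(-5)·(-6)·(-11)] = -32/55
L_1(4) = (9)·(4)·(3)·(-2)/[(1)·(-4)·(-5)·(-10)] = 27/25
L_2(4) = (9)·(8)·(3)·(-2)/[(5)·(4)·(-1)·(-6)] = -18/5
L_3(4) = (9)·(8)·(4)·(-2)/[(6)·(5)·(1)·(-5)] = 96/25
L_4(4) = (9)·(8)·(4)·(3)/[(11)·(10)·(6)·(5)] = 72/275
Sum: 5·(-32/55) + 3·(27/25) + (-2)·(-18/5) + (-7)·(96/25) + (-9)·(72/275) = -5969/275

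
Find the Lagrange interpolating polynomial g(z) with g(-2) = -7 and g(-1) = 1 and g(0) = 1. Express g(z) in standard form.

Build the Lagrange basis polynomials:
L_0(z) = (z + 1)z / [2] = (1/2)z^2 + (1/2)z
L_1(z) = (z + 2)z / [-1] = -z^2 - 2z
L_2(z) = (z + 2)(z + 1) / [2] = (1/2)z^2 + (3/2)z + 1
g(z) = (-7)·L_0 + 1·L_1 + 1·L_2
  (-7)·L_0(z) = -(7/2)z^2 - (7/2)z
  1·L_1(z) = -z^2 - 2z
  1·L_2(z) = (1/2)z^2 + (3/2)z + 1
Adding term by term: -4z^2 - 4z + 1

g(z) = -4z^2 - 4z + 1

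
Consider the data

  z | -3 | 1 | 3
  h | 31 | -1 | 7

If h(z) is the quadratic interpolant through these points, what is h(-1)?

L_0(-1) = (-2)·(-4)/[(-4)·(-6)] = 1/3
L_1(-1) = (2)·(-4)/[(4)·(-2)] = 1
L_2(-1) = (2)·(-2)/[(6)·(2)] = -1/3
Sum: 31·(1/3) + (-1)·(1) + 7·(-1/3) = 7

7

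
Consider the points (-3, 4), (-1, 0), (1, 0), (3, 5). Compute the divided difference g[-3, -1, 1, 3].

1/48

g[-3,-1] = (0 - 4) / (-1 - (-3)) = -2
g[-1,1] = (0 - 0) / (1 - (-1)) = 0
g[1,3] = (5 - 0) / (3 - 1) = 5/2
g[-3,-1,1] = (0 - (-2)) / (1 - (-3)) = 1/2
g[-1,1,3] = (5/2 - 0) / (3 - (-1)) = 5/8
g[-3,-1,1,3] = (5/8 - 1/2) / (3 - (-3)) = 1/48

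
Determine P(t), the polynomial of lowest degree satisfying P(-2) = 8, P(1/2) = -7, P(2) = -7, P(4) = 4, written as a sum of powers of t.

L_0(t) = (t - 1/2)(t - 2)(t - 4) / [-60] = -(1/60)t^3 + (13/120)t^2 - (11/60)t + 1/15
L_1(t) = (t + 2)(t - 2)(t - 4) / [105/8] = (8/105)t^3 - (32/105)t^2 - (32/105)t + 128/105
L_2(t) = (t + 2)(t - 1/2)(t - 4) / [-12] = -(1/12)t^3 + (5/24)t^2 + (7/12)t - 1/3
L_3(t) = (t + 2)(t - 1/2)(t - 2) / [42] = (1/42)t^3 - (1/84)t^2 - (2/21)t + 1/21
P(t) = 8·L_0 + (-7)·L_1 + (-7)·L_2 + 4·L_3
  8·L_0(t) = -(2/15)t^3 + (13/15)t^2 - (22/15)t + 8/15
  (-7)·L_1(t) = -(8/15)t^3 + (32/15)t^2 + (32/15)t - 128/15
  (-7)·L_2(t) = (7/12)t^3 - (35/24)t^2 - (49/12)t + 7/3
  4·L_3(t) = (2/21)t^3 - (1/21)t^2 - (8/21)t + 4/21
Adding term by term: (1/84)t^3 + (251/168)t^2 - (319/84)t - 115/21

P(t) = (1/84)t^3 + (251/168)t^2 - (319/84)t - 115/21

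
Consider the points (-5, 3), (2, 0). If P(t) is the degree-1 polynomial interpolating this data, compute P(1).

3/7

Evaluate each Lagrange basis at t = 1:
L_0(1) = (-1)/[(-7)] = 1/7
L_1(1) = (6)/[(7)] = 6/7
Sum: 3·(1/7) + 0 = 3/7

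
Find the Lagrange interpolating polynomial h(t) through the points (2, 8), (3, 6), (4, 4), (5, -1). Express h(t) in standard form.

h(t) = -(1/2)t^3 + (9/2)t^2 - 15t + 24

L_0(t) = (t - 3)(t - 4)(t - 5) / [-6] = -(1/6)t^3 + 2t^2 - (47/6)t + 10
L_1(t) = (t - 2)(t - 4)(t - 5) / [2] = (1/2)t^3 - (11/2)t^2 + 19t - 20
L_2(t) = (t - 2)(t - 3)(t - 5) / [-2] = -(1/2)t^3 + 5t^2 - (31/2)t + 15
L_3(t) = (t - 2)(t - 3)(t - 4) / [6] = (1/6)t^3 - (3/2)t^2 + (13/3)t - 4
h(t) = 8·L_0 + 6·L_1 + 4·L_2 + (-1)·L_3
  8·L_0(t) = -(4/3)t^3 + 16t^2 - (188/3)t + 80
  6·L_1(t) = 3t^3 - 33t^2 + 114t - 120
  4·L_2(t) = -2t^3 + 20t^2 - 62t + 60
  (-1)·L_3(t) = -(1/6)t^3 + (3/2)t^2 - (13/3)t + 4
Adding term by term: -(1/2)t^3 + (9/2)t^2 - 15t + 24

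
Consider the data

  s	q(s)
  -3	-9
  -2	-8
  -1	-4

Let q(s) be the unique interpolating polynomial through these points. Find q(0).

3

Evaluate each Lagrange basis at s = 0:
L_0(0) = (2)·(1)/[(-1)·(-2)] = 1
L_1(0) = (3)·(1)/[(1)·(-1)] = -3
L_2(0) = (3)·(2)/[(2)·(1)] = 3
Sum: (-9)·(1) + (-8)·(-3) + (-4)·(3) = 3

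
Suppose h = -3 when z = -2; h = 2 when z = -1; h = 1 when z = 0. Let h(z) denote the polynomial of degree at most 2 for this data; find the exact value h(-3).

Evaluate each Lagrange basis at z = -3:
L_0(-3) = (-2)·(-3)/[(-1)·(-2)] = 3
L_1(-3) = (-1)·(-3)/[(1)·(-1)] = -3
L_2(-3) = (-1)·(-2)/[(2)·(1)] = 1
Sum: (-3)·(3) + 2·(-3) + 1·(1) = -14

-14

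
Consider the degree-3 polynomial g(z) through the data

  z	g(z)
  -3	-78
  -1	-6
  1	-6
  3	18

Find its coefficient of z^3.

2

L_0(z) = (z + 1)(z - 1)(z - 3) / [-48] = -(1/48)z^3 + (1/16)z^2 + (1/48)z - 1/16
L_1(z) = (z + 3)(z - 1)(z - 3) / [16] = (1/16)z^3 - (1/16)z^2 - (9/16)z + 9/16
L_2(z) = (z + 3)(z + 1)(z - 3) / [-16] = -(1/16)z^3 - (1/16)z^2 + (9/16)z + 9/16
L_3(z) = (z + 3)(z + 1)(z - 1) / [48] = (1/48)z^3 + (1/16)z^2 - (1/48)z - 1/16
g(z) = (-78)·L_0 + (-6)·L_1 + (-6)·L_2 + 18·L_3
Only the coefficient of z^3 is needed; take it from each L_i and combine:
(-78)·(-1/48) + (-6)·(1/16) + (-6)·(-1/16) + 18·(1/48) = 2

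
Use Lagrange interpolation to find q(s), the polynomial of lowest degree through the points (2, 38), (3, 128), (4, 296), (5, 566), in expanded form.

L_0(s) = (s - 3)(s - 4)(s - 5) / [-6] = -(1/6)s^3 + 2s^2 - (47/6)s + 10
L_1(s) = (s - 2)(s - 4)(s - 5) / [2] = (1/2)s^3 - (11/2)s^2 + 19s - 20
L_2(s) = (s - 2)(s - 3)(s - 5) / [-2] = -(1/2)s^3 + 5s^2 - (31/2)s + 15
L_3(s) = (s - 2)(s - 3)(s - 4) / [6] = (1/6)s^3 - (3/2)s^2 + (13/3)s - 4
q(s) = 38·L_0 + 128·L_1 + 296·L_2 + 566·L_3
  38·L_0(s) = -(19/3)s^3 + 76s^2 - (893/3)s + 380
  128·L_1(s) = 64s^3 - 704s^2 + 2432s - 2560
  296·L_2(s) = -148s^3 + 1480s^2 - 4588s + 4440
  566·L_3(s) = (283/3)s^3 - 849s^2 + (7358/3)s - 2264
Adding term by term: 4s^3 + 3s^2 - s - 4

q(s) = 4s^3 + 3s^2 - s - 4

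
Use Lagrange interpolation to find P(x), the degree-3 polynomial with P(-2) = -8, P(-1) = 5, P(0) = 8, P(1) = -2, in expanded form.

L_0(x) = (x + 1)x(x - 1) / [-6] = -(1/6)x^3 + (1/6)x
L_1(x) = (x + 2)x(x - 1) / [2] = (1/2)x^3 + (1/2)x^2 - x
L_2(x) = (x + 2)(x + 1)(x - 1) / [-2] = -(1/2)x^3 - x^2 + (1/2)x + 1
L_3(x) = (x + 2)(x + 1)x / [6] = (1/6)x^3 + (1/2)x^2 + (1/3)x
P(x) = (-8)·L_0 + 5·L_1 + 8·L_2 + (-2)·L_3
  (-8)·L_0(x) = (4/3)x^3 - (4/3)x
  5·L_1(x) = (5/2)x^3 + (5/2)x^2 - 5x
  8·L_2(x) = -4x^3 - 8x^2 + 4x + 8
  (-2)·L_3(x) = -(1/3)x^3 - x^2 - (2/3)x
Adding term by term: -(1/2)x^3 - (13/2)x^2 - 3x + 8

P(x) = -(1/2)x^3 - (13/2)x^2 - 3x + 8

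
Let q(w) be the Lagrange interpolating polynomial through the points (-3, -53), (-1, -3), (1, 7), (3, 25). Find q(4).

L_0(4) = (5)·(3)·(1)/[(-2)·(-4)·(-6)] = -5/16
L_1(4) = (7)·(3)·(1)/[(2)·(-2)·(-4)] = 21/16
L_2(4) = (7)·(5)·(1)/[(4)·(2)·(-2)] = -35/16
L_3(4) = (7)·(5)·(3)/[(6)·(4)·(2)] = 35/16
Sum: (-53)·(-5/16) + (-3)·(21/16) + 7·(-35/16) + 25·(35/16) = 52

52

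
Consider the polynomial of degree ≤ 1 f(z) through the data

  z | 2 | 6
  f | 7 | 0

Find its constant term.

21/2

Build the Lagrange basis polynomials:
L_0(z) = (z - 6) / [-4] = -(1/4)z + 3/2
L_1(z) = (z - 2) / [4] = (1/4)z - 1/2
f(z) = 7·L_0 + 0·L_1
Only the constant term is needed; take it from each L_i and combine:
7·(3/2) + 0·(-1/2) = 21/2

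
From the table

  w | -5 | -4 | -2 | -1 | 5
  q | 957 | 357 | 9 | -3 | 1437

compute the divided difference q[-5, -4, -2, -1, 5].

q[-5,-4] = (357 - 957) / (-4 - (-5)) = -600
q[-4,-2] = (9 - 357) / (-2 - (-4)) = -174
q[-2,-1] = (-3 - 9) / (-1 - (-2)) = -12
q[-1,5] = (1437 - (-3)) / (5 - (-1)) = 240
q[-5,-4,-2] = (-174 - (-600)) / (-2 - (-5)) = 142
q[-4,-2,-1] = (-12 - (-174)) / (-1 - (-4)) = 54
q[-2,-1,5] = (240 - (-12)) / (5 - (-2)) = 36
q[-5,-4,-2,-1] = (54 - 142) / (-1 - (-5)) = -22
q[-4,-2,-1,5] = (36 - 54) / (5 - (-4)) = -2
q[-5,-4,-2,-1,5] = (-2 - (-22)) / (5 - (-5)) = 2

2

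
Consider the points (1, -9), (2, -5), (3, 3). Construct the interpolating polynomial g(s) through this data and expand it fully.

Build the Lagrange basis polynomials:
L_0(s) = (s - 2)(s - 3) / [2] = (1/2)s^2 - (5/2)s + 3
L_1(s) = (s - 1)(s - 3) / [-1] = -s^2 + 4s - 3
L_2(s) = (s - 1)(s - 2) / [2] = (1/2)s^2 - (3/2)s + 1
g(s) = (-9)·L_0 + (-5)·L_1 + 3·L_2
  (-9)·L_0(s) = -(9/2)s^2 + (45/2)s - 27
  (-5)·L_1(s) = 5s^2 - 20s + 15
  3·L_2(s) = (3/2)s^2 - (9/2)s + 3
Adding term by term: 2s^2 - 2s - 9

g(s) = 2s^2 - 2s - 9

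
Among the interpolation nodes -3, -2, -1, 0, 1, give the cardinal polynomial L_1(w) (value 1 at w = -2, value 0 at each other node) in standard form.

L_1(w) = -(1/6)w^4 - (1/2)w^3 + (1/6)w^2 + (1/2)w

L_1(w) = (w + 3)(w + 1)w(w - 1) / [(1)·(-1)·(-2)·(-3)]
       = (w^4 + 3w^3 - w^2 - 3w) / (-6)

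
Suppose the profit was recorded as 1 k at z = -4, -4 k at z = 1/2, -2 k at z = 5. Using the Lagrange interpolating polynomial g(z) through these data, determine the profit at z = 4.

Evaluate each Lagrange basis at z = 4:
L_0(4) = (7/2)·(-1)/[(-9/2)·(-9)] = -7/81
L_1(4) = (8)·(-1)/[(9/2)·(-9/2)] = 32/81
L_2(4) = (8)·(7/2)/[(9)·(9/2)] = 56/81
Sum: 1·(-7/81) + (-4)·(32/81) + (-2)·(56/81) = -247/81

-247/81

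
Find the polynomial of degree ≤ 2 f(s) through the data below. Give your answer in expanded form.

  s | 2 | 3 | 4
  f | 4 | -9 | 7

L_0(s) = (s - 3)(s - 4) / [2] = (1/2)s^2 - (7/2)s + 6
L_1(s) = (s - 2)(s - 4) / [-1] = -s^2 + 6s - 8
L_2(s) = (s - 2)(s - 3) / [2] = (1/2)s^2 - (5/2)s + 3
f(s) = 4·L_0 + (-9)·L_1 + 7·L_2
  4·L_0(s) = 2s^2 - 14s + 24
  (-9)·L_1(s) = 9s^2 - 54s + 72
  7·L_2(s) = (7/2)s^2 - (35/2)s + 21
Adding term by term: (29/2)s^2 - (171/2)s + 117

f(s) = (29/2)s^2 - (171/2)s + 117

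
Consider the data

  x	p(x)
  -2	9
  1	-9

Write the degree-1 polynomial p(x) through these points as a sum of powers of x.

L_0(x) = (x - 1) / [-3] = -(1/3)x + 1/3
L_1(x) = (x + 2) / [3] = (1/3)x + 2/3
p(x) = 9·L_0 + (-9)·L_1
  9·L_0(x) = -3x + 3
  (-9)·L_1(x) = -3x - 6
Adding term by term: -6x - 3

p(x) = -6x - 3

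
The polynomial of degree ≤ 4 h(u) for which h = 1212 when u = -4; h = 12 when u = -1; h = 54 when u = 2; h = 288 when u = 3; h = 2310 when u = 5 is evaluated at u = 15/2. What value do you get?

47835/4

Evaluate each Lagrange basis at u = 15/2:
L_0(15/2) = (17/2)·(11/2)·(9/2)·(5/2)/[(-3)·(-6)·(-7)·(-9)] = 935/2016
L_1(15/2) = (23/2)·(11/2)·(9/2)·(5/2)/[(3)·(-3)·(-4)·(-6)] = -1265/384
L_2(15/2) = (23/2)·(17/2)·(9/2)·(5/2)/[(6)·(3)·(-1)·(-3)] = 1955/96
L_3(15/2) = (23/2)·(17/2)·(11/2)·(5/2)/[(7)·(4)·(1)·(-2)] = -21505/896
L_4(15/2) = (23/2)·(17/2)·(11/2)·(9/2)/[(9)·(6)·(3)·(2)] = 4301/576
Sum: 1212·(935/2016) + 12·(-1265/384) + 54·(1955/96) + 288·(-21505/896) + 2310·(4301/576) = 47835/4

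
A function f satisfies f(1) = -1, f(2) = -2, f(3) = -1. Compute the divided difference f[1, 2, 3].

f[1,2] = (-2 - (-1)) / (2 - 1) = -1
f[2,3] = (-1 - (-2)) / (3 - 2) = 1
f[1,2,3] = (1 - (-1)) / (3 - 1) = 1

1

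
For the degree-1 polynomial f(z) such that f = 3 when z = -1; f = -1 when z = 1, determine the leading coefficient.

-2

Build the Lagrange basis polynomials:
L_0(z) = (z - 1) / [-2] = -(1/2)z + 1/2
L_1(z) = (z + 1) / [2] = (1/2)z + 1/2
f(z) = 3·L_0 + (-1)·L_1
Only the coefficient of z is needed; take it from each L_i and combine:
3·(-1/2) + (-1)·(1/2) = -2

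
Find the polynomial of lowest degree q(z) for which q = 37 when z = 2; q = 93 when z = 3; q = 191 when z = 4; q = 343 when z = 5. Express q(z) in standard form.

L_0(z) = (z - 3)(z - 4)(z - 5) / [-6] = -(1/6)z^3 + 2z^2 - (47/6)z + 10
L_1(z) = (z - 2)(z - 4)(z - 5) / [2] = (1/2)z^3 - (11/2)z^2 + 19z - 20
L_2(z) = (z - 2)(z - 3)(z - 5) / [-2] = -(1/2)z^3 + 5z^2 - (31/2)z + 15
L_3(z) = (z - 2)(z - 3)(z - 4) / [6] = (1/6)z^3 - (3/2)z^2 + (13/3)z - 4
q(z) = 37·L_0 + 93·L_1 + 191·L_2 + 343·L_3
  37·L_0(z) = -(37/6)z^3 + 74z^2 - (1739/6)z + 370
  93·L_1(z) = (93/2)z^3 - (1023/2)z^2 + 1767z - 1860
  191·L_2(z) = -(191/2)z^3 + 955z^2 - (5921/2)z + 2865
  343·L_3(z) = (343/6)z^3 - (1029/2)z^2 + (4459/3)z - 1372
Adding term by term: 2z^3 + 3z^2 + 3z + 3

q(z) = 2z^3 + 3z^2 + 3z + 3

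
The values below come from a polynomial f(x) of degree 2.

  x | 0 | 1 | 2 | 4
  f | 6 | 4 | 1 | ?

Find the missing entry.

The 3 known values determine f uniquely (degree ≤ 2).
Evaluate each Lagrange basis at x = 4:
L_0(4) = (3)·(2)/[(-1)·(-2)] = 3
L_1(4) = (4)·(2)/[(1)·(-1)] = -8
L_2(4) = (4)·(3)/[(2)·(1)] = 6
Sum: 6·(3) + 4·(-8) + 1·(6) = -8

-8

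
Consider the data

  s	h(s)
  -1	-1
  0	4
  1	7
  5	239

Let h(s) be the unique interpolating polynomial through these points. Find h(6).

412

Evaluate each Lagrange basis at s = 6:
L_0(6) = (6)·(5)·(1)/[(-1)·(-2)·(-6)] = -5/2
L_1(6) = (7)·(5)·(1)/[(1)·(-1)·(-5)] = 7
L_2(6) = (7)·(6)·(1)/[(2)·(1)·(-4)] = -21/4
L_3(6) = (7)·(6)·(5)/[(6)·(5)·(4)] = 7/4
Sum: (-1)·(-5/2) + 4·(7) + 7·(-21/4) + 239·(7/4) = 412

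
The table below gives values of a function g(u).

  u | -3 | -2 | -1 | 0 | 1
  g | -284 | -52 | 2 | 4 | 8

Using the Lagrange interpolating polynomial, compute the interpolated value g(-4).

-892

Evaluate each Lagrange basis at u = -4:
L_0(-4) = (-2)·(-3)·(-4)·(-5)/[(-1)·(-2)·(-3)·(-4)] = 5
L_1(-4) = (-1)·(-3)·(-4)·(-5)/[(1)·(-1)·(-2)·(-3)] = -10
L_2(-4) = (-1)·(-2)·(-4)·(-5)/[(2)·(1)·(-1)·(-2)] = 10
L_3(-4) = (-1)·(-2)·(-3)·(-5)/[(3)·(2)·(1)·(-1)] = -5
L_4(-4) = (-1)·(-2)·(-3)·(-4)/[(4)·(3)·(2)·(1)] = 1
Sum: (-284)·(5) + (-52)·(-10) + 2·(10) + 4·(-5) + 8·(1) = -892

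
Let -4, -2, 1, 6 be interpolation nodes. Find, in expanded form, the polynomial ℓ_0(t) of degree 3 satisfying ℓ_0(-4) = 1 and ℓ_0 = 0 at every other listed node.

ℓ_0(t) = (t + 2)(t - 1)(t - 6) / [(-2)·(-5)·(-10)]
       = (t^3 - 5t^2 - 8t + 12) / (-100)

ℓ_0(t) = -(1/100)t^3 + (1/20)t^2 + (2/25)t - 3/25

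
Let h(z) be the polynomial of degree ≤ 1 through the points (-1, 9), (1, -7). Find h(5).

-39

Evaluate each Lagrange basis at z = 5:
L_0(5) = (4)/[(-2)] = -2
L_1(5) = (6)/[(2)] = 3
Sum: 9·(-2) + (-7)·(3) = -39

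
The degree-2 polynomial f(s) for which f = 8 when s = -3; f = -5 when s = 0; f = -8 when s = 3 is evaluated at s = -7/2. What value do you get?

401/36

L_0(-7/2) = (-7/2)·(-13/2)/[(-3)·(-6)] = 91/72
L_1(-7/2) = (-1/2)·(-13/2)/[(3)·(-3)] = -13/36
L_2(-7/2) = (-1/2)·(-7/2)/[(6)·(3)] = 7/72
Sum: 8·(91/72) + (-5)·(-13/36) + (-8)·(7/72) = 401/36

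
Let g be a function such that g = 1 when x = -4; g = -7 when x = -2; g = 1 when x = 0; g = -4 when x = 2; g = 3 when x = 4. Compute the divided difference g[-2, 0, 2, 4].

25/48

g[-2,0] = (1 - (-7)) / (0 - (-2)) = 4
g[0,2] = (-4 - 1) / (2 - 0) = -5/2
g[2,4] = (3 - (-4)) / (4 - 2) = 7/2
g[-2,0,2] = (-5/2 - 4) / (2 - (-2)) = -13/8
g[0,2,4] = (7/2 - (-5/2)) / (4 - 0) = 3/2
g[-2,0,2,4] = (3/2 - (-13/8)) / (4 - (-2)) = 25/48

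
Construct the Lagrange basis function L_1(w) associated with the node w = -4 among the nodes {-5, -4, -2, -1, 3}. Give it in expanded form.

L_1(w) = (w + 5)(w + 2)(w + 1)(w - 3) / [(1)·(-2)·(-3)·(-7)]
       = (w^4 + 5w^3 - 7w^2 - 41w - 30) / (-42)

L_1(w) = -(1/42)w^4 - (5/42)w^3 + (1/6)w^2 + (41/42)w + 5/7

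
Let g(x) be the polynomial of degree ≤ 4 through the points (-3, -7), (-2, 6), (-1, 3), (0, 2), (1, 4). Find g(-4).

-71

L_0(-4) = (-2)·(-3)·(-4)·(-5)/[(-1)·(-2)·(-3)·(-4)] = 5
L_1(-4) = (-1)·(-3)·(-4)·(-5)/[(1)·(-1)·(-2)·(-3)] = -10
L_2(-4) = (-1)·(-2)·(-4)·(-5)/[(2)·(1)·(-1)·(-2)] = 10
L_3(-4) = (-1)·(-2)·(-3)·(-5)/[(3)·(2)·(1)·(-1)] = -5
L_4(-4) = (-1)·(-2)·(-3)·(-4)/[(4)·(3)·(2)·(1)] = 1
Sum: (-7)·(5) + 6·(-10) + 3·(10) + 2·(-5) + 4·(1) = -71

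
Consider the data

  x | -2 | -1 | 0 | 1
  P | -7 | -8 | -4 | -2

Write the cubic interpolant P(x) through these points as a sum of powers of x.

P(x) = -(7/6)x^3 - x^2 + (25/6)x - 4

Newton's divided differences:
P[-2,-1] = (-8 - (-7)) / (-1 - (-2)) = -1
P[-1,0] = (-4 - (-8)) / (0 - (-1)) = 4
P[0,1] = (-2 - (-4)) / (1 - 0) = 2
P[-2,-1,0] = (4 - (-1)) / (0 - (-2)) = 5/2
P[-1,0,1] = (2 - 4) / (1 - (-1)) = -1
P[-2,-1,0,1] = (-1 - 5/2) / (1 - (-2)) = -7/6
P(x) = -7 + (-1)·(x + 2) + (5/2)·(x + 2)(x + 1) + (-7/6)·(x + 2)(x + 1)x
Expanding: P(x) = -(7/6)x^3 - x^2 + (25/6)x - 4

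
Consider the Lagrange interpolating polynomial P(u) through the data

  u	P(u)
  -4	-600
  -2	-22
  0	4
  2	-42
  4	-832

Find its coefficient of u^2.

Build the Lagrange basis polynomials:
L_0(u) = (u + 2)u(u - 2)(u - 4) / [384] = (1/384)u^4 - (1/96)u^3 - (1/96)u^2 + (1/24)u
L_1(u) = (u + 4)u(u - 2)(u - 4) / [-96] = -(1/96)u^4 + (1/48)u^3 + (1/6)u^2 - (1/3)u
L_2(u) = (u + 4)(u + 2)(u - 2)(u - 4) / [64] = (1/64)u^4 - (5/16)u^2 + 1
L_3(u) = (u + 4)(u + 2)u(u - 4) / [-96] = -(1/96)u^4 - (1/48)u^3 + (1/6)u^2 + (1/3)u
L_4(u) = (u + 4)(u + 2)u(u - 2) / [384] = (1/384)u^4 + (1/96)u^3 - (1/96)u^2 - (1/24)u
P(u) = (-600)·L_0 + (-22)·L_1 + 4·L_2 + (-42)·L_3 + (-832)·L_4
Only the coefficient of u^2 is needed; take it from each L_i and combine:
(-600)·(-1/96) + (-22)·(1/6) + 4·(-5/16) + (-42)·(1/6) + (-832)·(-1/96) = 3

3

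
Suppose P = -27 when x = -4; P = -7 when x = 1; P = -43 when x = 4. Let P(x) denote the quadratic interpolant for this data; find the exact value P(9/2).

Using Newton's divided-difference form:
P[-4,1] = (-7 - (-27)) / (1 - (-4)) = 4
P[1,4] = (-43 - (-7)) / (4 - 1) = -12
P[-4,1,4] = (-12 - 4) / (4 - (-4)) = -2
P(9/2) = -27 + 4·(17/2) + (-2)·(17/2)·(7/2) = -105/2

-105/2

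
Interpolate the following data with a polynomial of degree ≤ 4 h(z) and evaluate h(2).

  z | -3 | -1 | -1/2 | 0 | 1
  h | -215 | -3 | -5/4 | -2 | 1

0

Evaluate each Lagrange basis at z = 2:
L_0(2) = (3)·(5/2)·(2)·(1)/[(-2)·(-5/2)·(-3)·(-4)] = 1/4
L_1(2) = (5)·(5/2)·(2)·(1)/[(2)·(-1/2)·(-1)·(-2)] = -25/2
L_2(2) = (5)·(3)·(2)·(1)/[(5/2)·(1/2)·(-1/2)·(-3/2)] = 32
L_3(2) = (5)·(3)·(5/2)·(1)/[(3)·(1)·(1/2)·(-1)] = -25
L_4(2) = (5)·(3)·(5/2)·(2)/[(4)·(2)·(3/2)·(1)] = 25/4
Sum: (-215)·(1/4) + (-3)·(-25/2) + (-5/4)·(32) + (-2)·(-25) + 1·(25/4) = 0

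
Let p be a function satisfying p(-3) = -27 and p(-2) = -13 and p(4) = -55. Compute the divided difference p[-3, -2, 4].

p[-3,-2] = (-13 - (-27)) / (-2 - (-3)) = 14
p[-2,4] = (-55 - (-13)) / (4 - (-2)) = -7
p[-3,-2,4] = (-7 - 14) / (4 - (-3)) = -3

-3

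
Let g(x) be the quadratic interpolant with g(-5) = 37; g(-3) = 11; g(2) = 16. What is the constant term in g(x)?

2

L_0(x) = (x + 3)(x - 2) / [14] = (1/14)x^2 + (1/14)x - 3/7
L_1(x) = (x + 5)(x - 2) / [-10] = -(1/10)x^2 - (3/10)x + 1
L_2(x) = (x + 5)(x + 3) / [35] = (1/35)x^2 + (8/35)x + 3/7
g(x) = 37·L_0 + 11·L_1 + 16·L_2
Only the constant term is needed; take it from each L_i and combine:
37·(-3/7) + 11·(1) + 16·(3/7) = 2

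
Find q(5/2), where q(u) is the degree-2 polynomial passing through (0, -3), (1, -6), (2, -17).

-51/2

Evaluate each Lagrange basis at u = 5/2:
L_0(5/2) = (3/2)·(1/2)/[(-1)·(-2)] = 3/8
L_1(5/2) = (5/2)·(1/2)/[(1)·(-1)] = -5/4
L_2(5/2) = (5/2)·(3/2)/[(2)·(1)] = 15/8
Sum: (-3)·(3/8) + (-6)·(-5/4) + (-17)·(15/8) = -51/2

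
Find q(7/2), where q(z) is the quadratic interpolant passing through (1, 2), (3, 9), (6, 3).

75/8

Evaluate each Lagrange basis at z = 7/2:
L_0(7/2) = (1/2)·(-5/2)/[(-2)·(-5)] = -1/8
L_1(7/2) = (5/2)·(-5/2)/[(2)·(-3)] = 25/24
L_2(7/2) = (5/2)·(1/2)/[(5)·(3)] = 1/12
Sum: 2·(-1/8) + 9·(25/24) + 3·(1/12) = 75/8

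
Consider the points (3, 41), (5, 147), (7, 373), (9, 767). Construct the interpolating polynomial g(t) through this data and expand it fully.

Newton's divided differences:
g[3,5] = (147 - 41) / (5 - 3) = 53
g[5,7] = (373 - 147) / (7 - 5) = 113
g[7,9] = (767 - 373) / (9 - 7) = 197
g[3,5,7] = (113 - 53) / (7 - 3) = 15
g[5,7,9] = (197 - 113) / (9 - 5) = 21
g[3,5,7,9] = (21 - 15) / (9 - 3) = 1
g(t) = 41 + 53·(t - 3) + 15·(t - 3)(t - 5) + 1·(t - 3)(t - 5)(t - 7)
Expanding: g(t) = t^3 + 4t + 2

g(t) = t^3 + 4t + 2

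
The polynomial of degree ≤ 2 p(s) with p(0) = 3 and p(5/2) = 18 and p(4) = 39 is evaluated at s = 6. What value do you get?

Evaluate each Lagrange basis at s = 6:
L_0(6) = (7/2)·(2)/[(-5/2)·(-4)] = 7/10
L_1(6) = (6)·(2)/[(5/2)·(-3/2)] = -16/5
L_2(6) = (6)·(7/2)/[(4)·(3/2)] = 7/2
Sum: 3·(7/10) + 18·(-16/5) + 39·(7/2) = 81

81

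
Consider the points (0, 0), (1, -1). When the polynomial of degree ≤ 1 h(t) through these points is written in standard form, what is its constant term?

0

Build the Lagrange basis polynomials:
L_0(t) = (t - 1) / [-1] = -t + 1
L_1(t) = t / [1] = t
h(t) = 0·L_0 + (-1)·L_1
Only the constant term is needed; take it from each L_i and combine:
0·(1) + (-1)·(0) = 0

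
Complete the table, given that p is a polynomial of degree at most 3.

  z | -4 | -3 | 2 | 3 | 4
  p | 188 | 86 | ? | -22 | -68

-4

The 4 known values determine p uniquely (degree ≤ 3).
Evaluate each Lagrange basis at z = 2:
L_0(2) = (5)·(-1)·(-2)/[(-1)·(-7)·(-8)] = -5/28
L_1(2) = (6)·(-1)·(-2)/[(1)·(-6)·(-7)] = 2/7
L_2(2) = (6)·(5)·(-2)/[(7)·(6)·(-1)] = 10/7
L_3(2) = (6)·(5)·(-1)/[(8)·(7)·(1)] = -15/28
Sum: 188·(-5/28) + 86·(2/7) + (-22)·(10/7) + (-68)·(-15/28) = -4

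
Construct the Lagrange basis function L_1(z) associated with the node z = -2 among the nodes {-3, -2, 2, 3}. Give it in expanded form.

L_1(z) = (1/20)z^3 - (1/10)z^2 - (9/20)z + 9/10

L_1(z) = (z + 3)(z - 2)(z - 3) / [(1)·(-4)·(-5)]
       = (z^3 - 2z^2 - 9z + 18) / (20)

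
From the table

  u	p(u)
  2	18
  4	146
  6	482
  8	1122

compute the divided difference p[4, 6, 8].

38

p[4,6] = (482 - 146) / (6 - 4) = 168
p[6,8] = (1122 - 482) / (8 - 6) = 320
p[4,6,8] = (320 - 168) / (8 - 4) = 38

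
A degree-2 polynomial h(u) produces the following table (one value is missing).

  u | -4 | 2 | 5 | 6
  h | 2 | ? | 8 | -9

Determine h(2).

The 3 known values determine h uniquely (degree ≤ 2).
L_0(2) = (-3)·(-4)/[(-9)·(-10)] = 2/15
L_1(2) = (6)·(-4)/[(9)·(-1)] = 8/3
L_2(2) = (6)·(-3)/[(10)·(1)] = -9/5
Sum: 2·(2/15) + 8·(8/3) + (-9)·(-9/5) = 189/5

189/5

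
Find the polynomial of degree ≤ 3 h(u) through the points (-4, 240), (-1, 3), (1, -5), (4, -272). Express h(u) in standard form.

h(u) = -4u^3 - u^2

L_0(u) = (u + 1)(u - 1)(u - 4) / [-120] = -(1/120)u^3 + (1/30)u^2 + (1/120)u - 1/30
L_1(u) = (u + 4)(u - 1)(u - 4) / [30] = (1/30)u^3 - (1/30)u^2 - (8/15)u + 8/15
L_2(u) = (u + 4)(u + 1)(u - 4) / [-30] = -(1/30)u^3 - (1/30)u^2 + (8/15)u + 8/15
L_3(u) = (u + 4)(u + 1)(u - 1) / [120] = (1/120)u^3 + (1/30)u^2 - (1/120)u - 1/30
h(u) = 240·L_0 + 3·L_1 + (-5)·L_2 + (-272)·L_3
  240·L_0(u) = -2u^3 + 8u^2 + 2u - 8
  3·L_1(u) = (1/10)u^3 - (1/10)u^2 - (8/5)u + 8/5
  (-5)·L_2(u) = (1/6)u^3 + (1/6)u^2 - (8/3)u - 8/3
  (-272)·L_3(u) = -(34/15)u^3 - (136/15)u^2 + (34/15)u + 136/15
Adding term by term: -4u^3 - u^2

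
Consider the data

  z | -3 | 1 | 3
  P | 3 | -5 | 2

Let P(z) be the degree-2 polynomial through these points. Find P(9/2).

193/16

Using Newton's divided-difference form:
P[-3,1] = (-5 - 3) / (1 - (-3)) = -2
P[1,3] = (2 - (-5)) / (3 - 1) = 7/2
P[-3,1,3] = (7/2 - (-2)) / (3 - (-3)) = 11/12
P(9/2) = 3 + (-2)·(15/2) + (11/12)·(15/2)·(7/2) = 193/16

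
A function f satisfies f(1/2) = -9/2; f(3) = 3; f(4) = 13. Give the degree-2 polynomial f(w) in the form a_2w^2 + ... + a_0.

L_0(w) = (w - 3)(w - 4) / [35/4] = (4/35)w^2 - (4/5)w + 48/35
L_1(w) = (w - 1/2)(w - 4) / [-5/2] = -(2/5)w^2 + (9/5)w - 4/5
L_2(w) = (w - 1/2)(w - 3) / [7/2] = (2/7)w^2 - w + 3/7
f(w) = (-9/2)·L_0 + 3·L_1 + 13·L_2
  (-9/2)·L_0(w) = -(18/35)w^2 + (18/5)w - 216/35
  3·L_1(w) = -(6/5)w^2 + (27/5)w - 12/5
  13·L_2(w) = (26/7)w^2 - 13w + 39/7
Adding term by term: 2w^2 - 4w - 3

f(w) = 2w^2 - 4w - 3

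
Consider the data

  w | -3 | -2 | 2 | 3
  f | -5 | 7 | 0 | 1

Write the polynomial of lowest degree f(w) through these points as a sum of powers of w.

f(w) = (11/20)w^3 - (11/10)w^2 - (79/20)w + 79/10

Build the Lagrange basis polynomials:
L_0(w) = (w + 2)(w - 2)(w - 3) / [-30] = -(1/30)w^3 + (1/10)w^2 + (2/15)w - 2/5
L_1(w) = (w + 3)(w - 2)(w - 3) / [20] = (1/20)w^3 - (1/10)w^2 - (9/20)w + 9/10
L_2(w) = (w + 3)(w + 2)(w - 3) / [-20] = -(1/20)w^3 - (1/10)w^2 + (9/20)w + 9/10
L_3(w) = (w + 3)(w + 2)(w - 2) / [30] = (1/30)w^3 + (1/10)w^2 - (2/15)w - 2/5
f(w) = (-5)·L_0 + 7·L_1 + 0·L_2 + 1·L_3
  (-5)·L_0(w) = (1/6)w^3 - (1/2)w^2 - (2/3)w + 2
  7·L_1(w) = (7/20)w^3 - (7/10)w^2 - (63/20)w + 63/10
  0·L_2(w) = 0
  1·L_3(w) = (1/30)w^3 + (1/10)w^2 - (2/15)w - 2/5
Adding term by term: (11/20)w^3 - (11/10)w^2 - (79/20)w + 79/10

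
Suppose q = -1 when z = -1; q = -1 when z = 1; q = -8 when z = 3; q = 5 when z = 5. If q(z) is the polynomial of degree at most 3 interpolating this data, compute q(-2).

Using Newton's divided-difference form:
q[-1,1] = (-1 - (-1)) / (1 - (-1)) = 0
q[1,3] = (-8 - (-1)) / (3 - 1) = -7/2
q[3,5] = (5 - (-8)) / (5 - 3) = 13/2
q[-1,1,3] = (-7/2 - 0) / (3 - (-1)) = -7/8
q[1,3,5] = (13/2 - (-7/2)) / (5 - 1) = 5/2
q[-1,1,3,5] = (5/2 - (-7/8)) / (5 - (-1)) = 9/16
q(-2) = -1 + 0·(-1) + (-7/8)·(-1)·(-3) + (9/16)·(-1)·(-3)·(-5) = -193/16

-193/16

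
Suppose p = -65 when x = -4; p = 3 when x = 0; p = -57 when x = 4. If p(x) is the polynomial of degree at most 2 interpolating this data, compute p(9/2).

Using Newton's divided-difference form:
p[-4,0] = (3 - (-65)) / (0 - (-4)) = 17
p[0,4] = (-57 - 3) / (4 - 0) = -15
p[-4,0,4] = (-15 - 17) / (4 - (-4)) = -4
p(9/2) = -65 + 17·(17/2) + (-4)·(17/2)·(9/2) = -147/2

-147/2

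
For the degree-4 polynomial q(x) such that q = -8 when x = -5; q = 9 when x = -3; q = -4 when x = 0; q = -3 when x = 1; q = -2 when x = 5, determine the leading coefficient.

-401/4800

L_0(x) = (x + 3)x(x - 1)(x - 5) / [600] = (1/600)x^4 - (1/200)x^3 - (13/600)x^2 + (1/40)x
L_1(x) = (x + 5)x(x - 1)(x - 5) / [-192] = -(1/192)x^4 + (1/192)x^3 + (25/192)x^2 - (25/192)x
L_2(x) = (x + 5)(x + 3)(x - 1)(x - 5) / [75] = (1/75)x^4 + (2/75)x^3 - (28/75)x^2 - (2/3)x + 1
L_3(x) = (x + 5)(x + 3)x(x - 5) / [-96] = -(1/96)x^4 - (1/32)x^3 + (25/96)x^2 + (25/32)x
L_4(x) = (x + 5)(x + 3)x(x - 1) / [1600] = (1/1600)x^4 + (7/1600)x^3 + (7/1600)x^2 - (3/320)x
q(x) = (-8)·L_0 + 9·L_1 + (-4)·L_2 + (-3)·L_3 + (-2)·L_4
Only the coefficient of x^4 is needed; take it from each L_i and combine:
(-8)·(1/600) + 9·(-1/192) + (-4)·(1/75) + (-3)·(-1/96) + (-2)·(1/1600) = -401/4800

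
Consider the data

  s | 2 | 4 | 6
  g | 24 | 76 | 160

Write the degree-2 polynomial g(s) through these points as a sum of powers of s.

Build the Lagrange basis polynomials:
L_0(s) = (s - 4)(s - 6) / [8] = (1/8)s^2 - (5/4)s + 3
L_1(s) = (s - 2)(s - 6) / [-4] = -(1/4)s^2 + 2s - 3
L_2(s) = (s - 2)(s - 4) / [8] = (1/8)s^2 - (3/4)s + 1
g(s) = 24·L_0 + 76·L_1 + 160·L_2
  24·L_0(s) = 3s^2 - 30s + 72
  76·L_1(s) = -19s^2 + 152s - 228
  160·L_2(s) = 20s^2 - 120s + 160
Adding term by term: 4s^2 + 2s + 4

g(s) = 4s^2 + 2s + 4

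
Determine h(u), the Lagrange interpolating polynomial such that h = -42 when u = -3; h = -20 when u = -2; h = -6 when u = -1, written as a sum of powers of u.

Build the Lagrange basis polynomials:
L_0(u) = (u + 2)(u + 1) / [2] = (1/2)u^2 + (3/2)u + 1
L_1(u) = (u + 3)(u + 1) / [-1] = -u^2 - 4u - 3
L_2(u) = (u + 3)(u + 2) / [2] = (1/2)u^2 + (5/2)u + 3
h(u) = (-42)·L_0 + (-20)·L_1 + (-6)·L_2
  (-42)·L_0(u) = -21u^2 - 63u - 42
  (-20)·L_1(u) = 20u^2 + 80u + 60
  (-6)·L_2(u) = -3u^2 - 15u - 18
Adding term by term: -4u^2 + 2u

h(u) = -4u^2 + 2u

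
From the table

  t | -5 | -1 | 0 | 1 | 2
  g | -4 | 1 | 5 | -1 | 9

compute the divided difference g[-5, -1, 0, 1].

g[-5,-1] = (1 - (-4)) / (-1 - (-5)) = 5/4
g[-1,0] = (5 - 1) / (0 - (-1)) = 4
g[0,1] = (-1 - 5) / (1 - 0) = -6
g[-5,-1,0] = (4 - 5/4) / (0 - (-5)) = 11/20
g[-1,0,1] = (-6 - 4) / (1 - (-1)) = -5
g[-5,-1,0,1] = (-5 - 11/20) / (1 - (-5)) = -37/40

-37/40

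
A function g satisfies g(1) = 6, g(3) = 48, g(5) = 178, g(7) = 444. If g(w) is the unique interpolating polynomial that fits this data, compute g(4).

L_0(4) = (1)·(-1)·(-3)/[(-2)·(-4)·(-6)] = -1/16
L_1(4) = (3)·(-1)·(-3)/[(2)·(-2)·(-4)] = 9/16
L_2(4) = (3)·(1)·(-3)/[(4)·(2)·(-2)] = 9/16
L_3(4) = (3)·(1)·(-1)/[(6)·(4)·(2)] = -1/16
Sum: 6·(-1/16) + 48·(9/16) + 178·(9/16) + 444·(-1/16) = 99

99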